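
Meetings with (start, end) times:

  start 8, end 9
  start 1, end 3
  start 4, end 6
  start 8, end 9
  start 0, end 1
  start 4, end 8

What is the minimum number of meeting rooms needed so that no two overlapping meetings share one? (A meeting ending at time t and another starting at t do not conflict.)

The answer is the maximum number of intervals overlapping at any instant.
Events (time:±→running): 0:+→1 1:-→0 1:+→1 3:-→0 4:+→1 4:+→2 … peak 2.

2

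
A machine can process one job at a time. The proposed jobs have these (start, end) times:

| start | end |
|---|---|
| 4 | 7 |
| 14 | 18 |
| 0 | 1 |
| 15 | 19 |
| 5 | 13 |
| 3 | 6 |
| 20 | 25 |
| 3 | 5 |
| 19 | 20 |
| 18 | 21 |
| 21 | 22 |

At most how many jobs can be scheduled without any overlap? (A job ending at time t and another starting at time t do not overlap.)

6

Greedy by earliest finish: after sorting by end time, pick each interval compatible with the last pick.
By end time: (0,1), (3,5), (3,6), (4,7), (5,13), (14,18), (15,19), (19,20), (18,21), (21,22), (20,25).
Pick (0,1); next start ≥ 1 → (3,5); next start ≥ 5 → (5,13); next start ≥ 13 → (14,18); next start ≥ 18 → (19,20); next start ≥ 20 → (21,22).
Selected 6 jobs.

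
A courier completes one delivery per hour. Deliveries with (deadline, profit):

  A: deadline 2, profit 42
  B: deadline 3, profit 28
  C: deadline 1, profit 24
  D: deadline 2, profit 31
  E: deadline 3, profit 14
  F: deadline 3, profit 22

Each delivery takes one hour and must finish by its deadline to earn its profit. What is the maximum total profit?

101

Take jobs in profit order; each goes to the latest open slot no later than its deadline.
By profit: A(d2,42), D(d2,31), B(d3,28), C(d1,24), F(d3,22), E(d3,14)
A→slot 2; D→slot 1; B→slot 3; C skipped; F skipped; E skipped.
Profit = 31 + 42 + 28 = 101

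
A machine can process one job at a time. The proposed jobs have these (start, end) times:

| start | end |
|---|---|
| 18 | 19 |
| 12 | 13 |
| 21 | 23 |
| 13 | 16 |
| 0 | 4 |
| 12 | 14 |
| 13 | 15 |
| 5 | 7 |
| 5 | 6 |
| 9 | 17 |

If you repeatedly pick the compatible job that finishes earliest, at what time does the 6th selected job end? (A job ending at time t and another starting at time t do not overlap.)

By end time: (0,4), (5,6), (5,7), (12,13), (12,14), (13,15), (13,16), (9,17), (18,19), (21,23).
Pick (0,4); next start ≥ 4 → (5,6); next start ≥ 6 → (12,13); next start ≥ 13 → (13,15); next start ≥ 15 → (18,19); next start ≥ 19 → (21,23).
Selected: (0,4) (5,6) (12,13) (13,15) (18,19) (21,23)

23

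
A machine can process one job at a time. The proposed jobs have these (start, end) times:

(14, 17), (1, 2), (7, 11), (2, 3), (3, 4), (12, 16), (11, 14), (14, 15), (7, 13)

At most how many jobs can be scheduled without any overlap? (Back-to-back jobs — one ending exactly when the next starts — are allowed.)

6

Sort by end time and greedily take each interval whose start is ≥ the last chosen end.
Sorted by end: (1,2)  (2,3)  (3,4)  (7,11)  (7,13)  (11,14)  (14,15)  (12,16)  (14,17)
take (1,2); take (2,3); take (3,4); take (7,11); take (11,14); take (14,15); skip (14,17).
Selected 6 jobs.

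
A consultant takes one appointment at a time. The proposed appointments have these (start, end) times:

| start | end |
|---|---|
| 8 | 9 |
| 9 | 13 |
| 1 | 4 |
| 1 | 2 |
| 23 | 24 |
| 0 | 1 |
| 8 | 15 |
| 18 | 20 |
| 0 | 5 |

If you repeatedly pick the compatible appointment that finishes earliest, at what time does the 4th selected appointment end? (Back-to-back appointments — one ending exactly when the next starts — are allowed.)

Order by finish time; keep every interval that doesn't clash with the previous kept one.
By end time: (0,1), (1,2), (1,4), (0,5), (8,9), (9,13), (8,15), (18,20), (23,24).
Pick (0,1); next start ≥ 1 → (1,2); next start ≥ 2 → (8,9); next start ≥ 9 → (9,13); next start ≥ 13 → (18,20); next start ≥ 20 → (23,24).
Selected: (0,1) (1,2) (8,9) (9,13) (18,20) (23,24)

13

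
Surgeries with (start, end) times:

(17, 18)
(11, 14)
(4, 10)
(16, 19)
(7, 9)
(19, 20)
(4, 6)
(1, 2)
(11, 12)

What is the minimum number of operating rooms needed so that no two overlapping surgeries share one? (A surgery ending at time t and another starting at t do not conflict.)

2

starts: [1, 4, 4, 7, 11, 11, 16, 17, 19]
ends:   [2, 6, 9, 10, 12, 14, 18, 19, 20]
s1→1 e2→0 s4→1 s4→2  — peak 2.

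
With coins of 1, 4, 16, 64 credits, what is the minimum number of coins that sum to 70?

4

70 = 1×64 + 1×4 + 2×1
Total coins = 1 + 1 + 2 = 4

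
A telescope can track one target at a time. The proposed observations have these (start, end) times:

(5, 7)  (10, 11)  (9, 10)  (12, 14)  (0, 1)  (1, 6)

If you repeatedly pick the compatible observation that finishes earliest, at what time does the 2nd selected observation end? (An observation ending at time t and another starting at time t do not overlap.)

Greedy by earliest finish: after sorting by end time, pick each interval compatible with the last pick.
Sorted by end: (0,1)  (1,6)  (5,7)  (9,10)  (10,11)  (12,14)
take (0,1); take (1,6); take (9,10); take (10,11); take (12,14).
Selected: (0,1) (1,6) (9,10) (10,11) (12,14)

6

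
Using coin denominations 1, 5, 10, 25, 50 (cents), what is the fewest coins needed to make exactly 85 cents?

85 = 1×50 + 1×25 + 1×10
Total coins = 1 + 1 + 1 = 3

3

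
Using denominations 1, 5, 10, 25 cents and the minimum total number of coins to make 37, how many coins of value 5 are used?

0

37 = 1×25 + 1×10 + 2×1
Count of 5: 0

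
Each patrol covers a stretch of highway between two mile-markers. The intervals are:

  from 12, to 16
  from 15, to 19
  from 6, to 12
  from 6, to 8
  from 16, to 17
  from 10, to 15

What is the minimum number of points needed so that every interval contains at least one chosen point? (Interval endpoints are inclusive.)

3

Sort by right endpoint; whenever an interval is uncovered, place a point at its right end.
By right end: [6,8]  [6,12]  [10,15]  [12,16]  [16,17]  [15,19]
[6,8] uncovered → point at 8; [10,15] uncovered → point at 15; [16,17] uncovered → point at 17.
Points: 8, 15, 17 (3 total).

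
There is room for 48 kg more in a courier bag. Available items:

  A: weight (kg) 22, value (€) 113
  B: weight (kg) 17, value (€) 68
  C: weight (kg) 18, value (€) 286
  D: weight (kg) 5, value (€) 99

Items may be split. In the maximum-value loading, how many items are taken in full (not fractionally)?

3

Order: D (99/5=19.80) > C (286/18=15.89) > A (113/22=5.14) > B (68/17=4.00)
Fill: take D (5 @ 99) → take C (18 @ 286) → take A (22 @ 113) → take 3/17 of B → 12.00; 48/48 used.
3 item(s) taken whole; one partial (take 3/17 of B).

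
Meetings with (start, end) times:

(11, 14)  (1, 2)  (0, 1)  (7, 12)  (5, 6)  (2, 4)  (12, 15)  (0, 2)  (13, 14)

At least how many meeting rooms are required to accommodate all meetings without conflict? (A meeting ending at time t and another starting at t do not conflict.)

Count concurrent intervals with a sweep; the peak is the room count.
Events (time:±→running): 0:+→1 0:+→2 1:-→1 1:+→2 2:-→1 2:-→0 2:+→1 4:-→0 5:+→1 6:-→0 7:+→1 11:+→2 12:-→1 12:+→2 13:+→3 … peak 3.

3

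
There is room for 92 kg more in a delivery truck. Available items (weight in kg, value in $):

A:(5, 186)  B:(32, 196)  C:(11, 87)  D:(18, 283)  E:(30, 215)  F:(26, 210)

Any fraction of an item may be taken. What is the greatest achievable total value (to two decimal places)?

Order: A (186/5=37.20) > D (283/18=15.72) > F (210/26=8.08) > C (87/11=7.91) > E (215/30=7.17) > B (196/32=6.12)
Fill: take A (5 @ 186) → take D (18 @ 283) → take F (26 @ 210) → take C (11 @ 87) → take E (30 @ 215) → take 2/32 of B → 12.25; 92/92 used.
Total value = 993.25

993.25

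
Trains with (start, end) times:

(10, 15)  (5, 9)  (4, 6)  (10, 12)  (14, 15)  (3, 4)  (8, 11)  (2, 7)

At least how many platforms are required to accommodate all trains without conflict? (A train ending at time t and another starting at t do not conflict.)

3

starts: [2, 3, 4, 5, 8, 10, 10, 14]
ends:   [4, 6, 7, 9, 11, 12, 15, 15]
s2→1 s3→2 e4→1 s4→2 s5→3  — peak 3.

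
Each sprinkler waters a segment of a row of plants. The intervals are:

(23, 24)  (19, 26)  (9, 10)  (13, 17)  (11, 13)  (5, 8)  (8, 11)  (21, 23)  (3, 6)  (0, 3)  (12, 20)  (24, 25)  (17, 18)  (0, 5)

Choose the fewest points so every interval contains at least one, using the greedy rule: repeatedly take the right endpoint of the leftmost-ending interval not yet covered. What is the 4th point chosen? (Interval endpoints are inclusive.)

Sorted: [0,3] [0,5] [3,6] [5,8] [9,10] [8,11] [11,13] [13,17] [17,18] [12,20] [21,23] [23,24] [24,25] [19,26]
{[0,3],[0,5],[3,6]} hit by 3; {[5,8]} hit by 8; {[9,10],[8,11]} hit by 10; {[11,13],[13,17]} hit by 13; {[17,18],[12,20]} hit by 18; {[21,23],[23,24]} hit by 23; {[24,25],[19,26]} hit by 25.
Points: 3, 8, 10, 13, 18, 23, 25 (7 total).

13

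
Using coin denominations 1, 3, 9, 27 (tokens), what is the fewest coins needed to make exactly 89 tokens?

Greedy: take as many of the largest coin as possible, then repeat with the remainder.
89 − 3×27→8 − 2×3→2 − 2×1→0
Total coins = 3 + 2 + 2 = 7

7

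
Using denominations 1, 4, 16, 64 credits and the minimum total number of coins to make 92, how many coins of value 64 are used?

Use the largest denomination that fits, subtract, and repeat.
92 = 1×64 + 1×16 + 3×4
Count of 64: 1

1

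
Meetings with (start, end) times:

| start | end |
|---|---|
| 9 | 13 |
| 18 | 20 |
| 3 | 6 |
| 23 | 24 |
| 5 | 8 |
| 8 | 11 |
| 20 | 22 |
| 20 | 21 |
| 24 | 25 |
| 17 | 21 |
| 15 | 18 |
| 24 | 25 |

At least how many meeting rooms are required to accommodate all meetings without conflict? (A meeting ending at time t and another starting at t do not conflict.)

3

starts: [3, 5, 8, 9, 15, 17, 18, 20, 20, 23, 24, 24]
ends:   [6, 8, 11, 13, 18, 20, 21, 21, 22, 24, 25, 25]
s3→1 s5→2 e6→1 e8→0 s8→1 s9→2 e11→1 e13→0 s15→1 s17→2 e18→1 s18→2 e20→1 s20→2 s20→3  — peak 3.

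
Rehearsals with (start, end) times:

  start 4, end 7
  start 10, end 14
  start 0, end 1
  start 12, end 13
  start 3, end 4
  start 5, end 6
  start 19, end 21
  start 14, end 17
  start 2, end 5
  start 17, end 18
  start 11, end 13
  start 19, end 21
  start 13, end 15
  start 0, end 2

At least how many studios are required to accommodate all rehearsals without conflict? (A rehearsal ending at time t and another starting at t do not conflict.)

3

starts: [0, 0, 2, 3, 4, 5, 10, 11, 12, 13, 14, 17, 19, 19]
ends:   [1, 2, 4, 5, 6, 7, 13, 13, 14, 15, 17, 18, 21, 21]
s0→1 s0→2 e1→1 e2→0 s2→1 s3→2 e4→1 s4→2 e5→1 s5→2 e6→1 e7→0 s10→1 s11→2 s12→3  — peak 3.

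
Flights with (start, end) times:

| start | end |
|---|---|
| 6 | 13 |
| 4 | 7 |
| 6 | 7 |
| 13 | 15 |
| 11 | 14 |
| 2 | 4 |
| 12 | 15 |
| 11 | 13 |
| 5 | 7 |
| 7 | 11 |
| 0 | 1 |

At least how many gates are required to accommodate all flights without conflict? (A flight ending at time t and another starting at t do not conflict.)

4

starts: [0, 2, 4, 5, 6, 6, 7, 11, 11, 12, 13]
ends:   [1, 4, 7, 7, 7, 11, 13, 13, 14, 15, 15]
s0→1 e1→0 s2→1 e4→0 s4→1 s5→2 s6→3 s6→4  — peak 4.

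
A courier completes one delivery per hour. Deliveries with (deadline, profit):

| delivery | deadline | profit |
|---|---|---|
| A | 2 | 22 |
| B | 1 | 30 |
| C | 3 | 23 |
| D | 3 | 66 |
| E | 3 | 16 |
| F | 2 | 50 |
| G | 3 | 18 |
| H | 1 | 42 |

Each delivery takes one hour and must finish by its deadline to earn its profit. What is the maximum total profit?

Sort by profit descending; place each in the latest free slot ≤ its deadline.
Profit order: D=66 F=50 H=42 B=30 C=23 A=22 G=18 E=16
Assign: D→slot 3, F→slot 2, H→slot 1, B skipped, C skipped, A skipped, G skipped, E skipped.
Slots: [1:H] [2:F] [3:D]
Profit = 42 + 50 + 66 = 158

158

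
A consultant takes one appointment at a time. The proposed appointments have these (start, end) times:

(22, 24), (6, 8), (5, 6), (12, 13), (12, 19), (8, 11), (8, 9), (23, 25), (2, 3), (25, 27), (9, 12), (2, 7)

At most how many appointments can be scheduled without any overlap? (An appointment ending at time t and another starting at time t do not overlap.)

Sort by end time and greedily take each interval whose start is ≥ the last chosen end.
By end time: (2,3), (5,6), (2,7), (6,8), (8,9), (8,11), (9,12), (12,13), (12,19), (22,24), (23,25), (25,27).
Pick (2,3); next start ≥ 3 → (5,6); next start ≥ 6 → (6,8); next start ≥ 8 → (8,9); next start ≥ 9 → (9,12); next start ≥ 12 → (12,13); next start ≥ 13 → (22,24); next start ≥ 24 → (25,27).
Selected 8 appointments.

8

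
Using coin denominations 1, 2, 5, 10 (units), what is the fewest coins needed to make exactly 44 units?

6

44 − 4×10→4 − 2×2→0
Total coins = 4 + 2 = 6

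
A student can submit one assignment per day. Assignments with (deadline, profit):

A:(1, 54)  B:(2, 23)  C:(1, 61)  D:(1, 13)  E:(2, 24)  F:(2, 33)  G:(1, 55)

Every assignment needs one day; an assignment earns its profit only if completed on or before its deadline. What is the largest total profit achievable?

By profit: C(d1,61), G(d1,55), A(d1,54), F(d2,33), E(d2,24), B(d2,23), D(d1,13)
C→slot 1; G skipped; A skipped; F→slot 2; E skipped; B skipped; D skipped.
Profit = 61 + 33 = 94

94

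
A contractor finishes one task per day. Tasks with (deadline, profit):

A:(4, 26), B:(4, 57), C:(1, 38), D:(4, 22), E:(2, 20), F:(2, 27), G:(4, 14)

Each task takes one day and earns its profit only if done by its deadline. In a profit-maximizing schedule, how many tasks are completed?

Take jobs in profit order; each goes to the latest open slot no later than its deadline.
Profit order: B=57 C=38 F=27 A=26 D=22 E=20 G=14
Assign: B→slot 4, C→slot 1, F→slot 2, A→slot 3, D skipped, E skipped, G skipped.
Slots: [1:C] [2:F] [3:A] [4:B]
4 of 7 scheduled.

4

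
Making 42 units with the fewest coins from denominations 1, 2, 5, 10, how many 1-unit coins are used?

0

Use the largest denomination that fits, subtract, and repeat.
42 − 4×10→2 − 1×2→0
Count of 1: 0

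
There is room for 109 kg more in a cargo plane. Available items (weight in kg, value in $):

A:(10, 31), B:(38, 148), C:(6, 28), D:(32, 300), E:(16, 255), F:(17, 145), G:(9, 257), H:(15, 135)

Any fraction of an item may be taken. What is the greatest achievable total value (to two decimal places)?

Ratios (sorted): G 28.56, E 15.94, D 9.38, H 9.00, F 8.53, C 4.67, B 3.89, A 3.10
take G (9 @ 257); take E (16 @ 255); take D (32 @ 300); take H (15 @ 135); take F (17 @ 145); take C (6 @ 28); take 14/38 of B → 54.53. Capacity used 109/109.
Total value = 1174.53

1174.53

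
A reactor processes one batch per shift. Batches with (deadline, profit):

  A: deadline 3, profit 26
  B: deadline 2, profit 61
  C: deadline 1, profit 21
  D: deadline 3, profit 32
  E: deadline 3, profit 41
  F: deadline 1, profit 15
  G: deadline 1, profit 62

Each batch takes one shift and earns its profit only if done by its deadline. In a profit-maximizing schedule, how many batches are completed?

By profit: G(d1,62), B(d2,61), E(d3,41), D(d3,32), A(d3,26), C(d1,21), F(d1,15)
G→slot 1; B→slot 2; E→slot 3; D skipped; A skipped; C skipped; F skipped.
3 of 7 scheduled.

3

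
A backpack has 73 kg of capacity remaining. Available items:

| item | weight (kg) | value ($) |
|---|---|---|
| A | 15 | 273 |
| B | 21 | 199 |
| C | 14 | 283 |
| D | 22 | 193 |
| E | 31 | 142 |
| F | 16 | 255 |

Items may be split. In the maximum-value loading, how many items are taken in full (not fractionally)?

4

Ratios (sorted): C 20.21, A 18.20, F 15.94, B 9.48, D 8.77, E 4.58
take C (14 @ 283); take A (15 @ 273); take F (16 @ 255); take B (21 @ 199); take 7/22 of D → 61.41. Capacity used 73/73.
4 item(s) taken whole; one partial (take 7/22 of D).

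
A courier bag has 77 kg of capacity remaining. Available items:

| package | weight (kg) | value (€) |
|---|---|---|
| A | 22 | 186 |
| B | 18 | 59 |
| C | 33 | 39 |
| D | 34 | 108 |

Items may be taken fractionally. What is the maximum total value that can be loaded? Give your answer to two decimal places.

356.55

Sort by value per unit weight and fill in that order.
Order: A (186/22=8.45) > B (59/18=3.28) > D (108/34=3.18) > C (39/33=1.18)
Fill: take A (22 @ 186) → take B (18 @ 59) → take D (34 @ 108) → take 3/33 of C → 3.55; 77/77 used.
Total value = 356.55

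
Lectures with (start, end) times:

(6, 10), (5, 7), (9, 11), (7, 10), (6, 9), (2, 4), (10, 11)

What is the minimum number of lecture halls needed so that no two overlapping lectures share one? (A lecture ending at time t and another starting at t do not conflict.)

3

The answer is the maximum number of intervals overlapping at any instant.
starts: [2, 5, 6, 6, 7, 9, 10]
ends:   [4, 7, 9, 10, 10, 11, 11]
s2→1 e4→0 s5→1 s6→2 s6→3  — peak 3.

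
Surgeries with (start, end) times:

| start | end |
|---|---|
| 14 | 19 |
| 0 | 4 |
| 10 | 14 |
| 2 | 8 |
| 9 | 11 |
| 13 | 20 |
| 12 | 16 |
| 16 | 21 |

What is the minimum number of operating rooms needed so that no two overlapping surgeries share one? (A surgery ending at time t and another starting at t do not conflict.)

The answer is the maximum number of intervals overlapping at any instant.
starts: [0, 2, 9, 10, 12, 13, 14, 16]
ends:   [4, 8, 11, 14, 16, 19, 20, 21]
s0→1 s2→2 e4→1 e8→0 s9→1 s10→2 e11→1 s12→2 s13→3  — peak 3.

3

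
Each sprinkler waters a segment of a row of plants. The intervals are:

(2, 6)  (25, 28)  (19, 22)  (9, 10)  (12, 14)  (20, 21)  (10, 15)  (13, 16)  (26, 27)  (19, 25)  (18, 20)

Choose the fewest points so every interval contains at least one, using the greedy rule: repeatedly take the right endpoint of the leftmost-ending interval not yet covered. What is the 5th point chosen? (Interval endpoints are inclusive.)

27

Process intervals by earliest right end; each time one isn't hit yet, stab at its right endpoint.
Sorted: [2,6] [9,10] [12,14] [10,15] [13,16] [18,20] [20,21] [19,22] [19,25] [26,27] [25,28]
{[2,6]} hit by 6; {[9,10]} hit by 10; {[12,14],[10,15],[13,16]} hit by 14; {[18,20],[20,21],[19,22],[19,25]} hit by 20; {[26,27],[25,28]} hit by 27.
Points: 6, 10, 14, 20, 27 (5 total).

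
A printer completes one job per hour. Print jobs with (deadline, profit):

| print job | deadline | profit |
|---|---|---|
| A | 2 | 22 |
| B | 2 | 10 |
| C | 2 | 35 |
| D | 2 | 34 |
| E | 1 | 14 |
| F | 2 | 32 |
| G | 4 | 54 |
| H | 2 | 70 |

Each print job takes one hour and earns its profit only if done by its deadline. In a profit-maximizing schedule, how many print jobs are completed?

3

Sort by profit descending; place each in the latest free slot ≤ its deadline.
By profit: H(d2,70), G(d4,54), C(d2,35), D(d2,34), F(d2,32), A(d2,22), E(d1,14), B(d2,10)
H→slot 2; G→slot 4; C→slot 1; D skipped; F skipped; A skipped; E skipped; B skipped.
3 of 8 scheduled.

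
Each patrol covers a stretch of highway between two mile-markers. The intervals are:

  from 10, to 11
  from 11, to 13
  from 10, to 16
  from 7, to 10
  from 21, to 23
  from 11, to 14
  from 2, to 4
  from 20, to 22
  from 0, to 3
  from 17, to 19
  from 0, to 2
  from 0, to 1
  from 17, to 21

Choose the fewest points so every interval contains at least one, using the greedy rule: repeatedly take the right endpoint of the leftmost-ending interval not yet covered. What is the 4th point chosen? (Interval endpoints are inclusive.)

13

Sort by right endpoint; whenever an interval is uncovered, place a point at its right end.
Sorted: [0,1] [0,2] [0,3] [2,4] [7,10] [10,11] [11,13] [11,14] [10,16] [17,19] [17,21] [20,22] [21,23]
{[0,1],[0,2],[0,3]} hit by 1; {[2,4]} hit by 4; {[7,10],[10,11]} hit by 10; {[11,13],[11,14],[10,16]} hit by 13; {[17,19],[17,21]} hit by 19; {[20,22],[21,23]} hit by 22.
Points: 1, 4, 10, 13, 19, 22 (6 total).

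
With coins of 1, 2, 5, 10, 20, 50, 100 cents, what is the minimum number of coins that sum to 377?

377 = 3×100 + 1×50 + 1×20 + 1×5 + 1×2
Total coins = 3 + 1 + 1 + 1 + 1 = 7

7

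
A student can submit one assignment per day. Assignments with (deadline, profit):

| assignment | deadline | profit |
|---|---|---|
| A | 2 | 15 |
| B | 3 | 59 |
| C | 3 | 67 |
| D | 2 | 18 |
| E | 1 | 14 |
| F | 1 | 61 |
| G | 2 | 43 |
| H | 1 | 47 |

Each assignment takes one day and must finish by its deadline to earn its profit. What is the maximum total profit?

187

Profit order: C=67 F=61 B=59 H=47 G=43 D=18 A=15 E=14
Assign: C→slot 3, F→slot 1, B→slot 2, H skipped, G skipped, D skipped, A skipped, E skipped.
Slots: [1:F] [2:B] [3:C]
Profit = 61 + 59 + 67 = 187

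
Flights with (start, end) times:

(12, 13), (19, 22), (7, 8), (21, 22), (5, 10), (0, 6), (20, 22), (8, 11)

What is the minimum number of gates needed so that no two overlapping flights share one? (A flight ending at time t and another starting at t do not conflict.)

3

The answer is the maximum number of intervals overlapping at any instant.
Events (time:±→running): 0:+→1 5:+→2 6:-→1 7:+→2 8:-→1 8:+→2 10:-→1 11:-→0 12:+→1 13:-→0 19:+→1 20:+→2 21:+→3 … peak 3.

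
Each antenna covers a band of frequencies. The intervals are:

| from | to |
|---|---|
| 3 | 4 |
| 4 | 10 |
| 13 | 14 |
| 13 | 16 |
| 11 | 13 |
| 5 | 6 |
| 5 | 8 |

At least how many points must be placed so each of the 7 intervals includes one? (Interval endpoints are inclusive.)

3

Process intervals by earliest right end; each time one isn't hit yet, stab at its right endpoint.
Sorted: [3,4] [5,6] [5,8] [4,10] [11,13] [13,14] [13,16]
{[3,4]} hit by 4; {[5,6],[5,8],[4,10]} hit by 6; {[11,13],[13,14],[13,16]} hit by 13.
Points: 4, 6, 13 (3 total).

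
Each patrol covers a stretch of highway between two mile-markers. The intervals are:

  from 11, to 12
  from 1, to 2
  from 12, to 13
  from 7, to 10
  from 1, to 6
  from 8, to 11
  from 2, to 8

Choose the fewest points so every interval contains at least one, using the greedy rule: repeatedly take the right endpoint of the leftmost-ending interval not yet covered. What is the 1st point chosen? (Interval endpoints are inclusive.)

By right end: [1,2]  [1,6]  [2,8]  [7,10]  [8,11]  [11,12]  [12,13]
[1,2] uncovered → point at 2; [7,10] uncovered → point at 10; [11,12] uncovered → point at 12.
Points: 2, 10, 12 (3 total).

2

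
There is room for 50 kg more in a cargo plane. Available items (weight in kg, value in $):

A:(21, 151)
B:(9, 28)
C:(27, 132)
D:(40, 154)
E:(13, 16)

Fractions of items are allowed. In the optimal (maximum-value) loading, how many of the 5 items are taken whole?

2

Sort by value per unit weight and fill in that order.
Ratios (sorted): A 7.19, C 4.89, D 3.85, B 3.11, E 1.23
take A (21 @ 151); take C (27 @ 132); take 2/40 of D → 7.70. Capacity used 50/50.
2 item(s) taken whole; one partial (take 2/40 of D).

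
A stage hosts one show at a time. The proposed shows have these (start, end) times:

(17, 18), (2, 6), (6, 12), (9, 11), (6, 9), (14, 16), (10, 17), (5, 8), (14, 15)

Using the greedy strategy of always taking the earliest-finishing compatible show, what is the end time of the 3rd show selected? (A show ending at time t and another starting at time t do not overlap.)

11

Order by finish time; keep every interval that doesn't clash with the previous kept one.
Sorted by end: (2,6)  (5,8)  (6,9)  (9,11)  (6,12)  (14,15)  (14,16)  (10,17)  (17,18)
take (2,6); take (6,9); take (9,11); take (14,15); take (17,18).
Selected: (2,6) (6,9) (9,11) (14,15) (17,18)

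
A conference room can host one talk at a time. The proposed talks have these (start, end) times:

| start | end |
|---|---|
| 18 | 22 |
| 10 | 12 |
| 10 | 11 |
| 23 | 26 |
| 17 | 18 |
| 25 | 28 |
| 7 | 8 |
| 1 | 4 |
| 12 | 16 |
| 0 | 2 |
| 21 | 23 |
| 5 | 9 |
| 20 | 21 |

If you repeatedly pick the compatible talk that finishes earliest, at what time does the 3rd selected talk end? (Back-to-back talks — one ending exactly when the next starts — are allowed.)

11

Order by finish time; keep every interval that doesn't clash with the previous kept one.
Sorted by end: (0,2)  (1,4)  (7,8)  (5,9)  (10,11)  (10,12)  (12,16)  (17,18)  (20,21)  (18,22)  (21,23)  (23,26)  (25,28)
take (0,2); skip (1,4); take (7,8); skip (5,9); take (10,11); take (12,16); take (17,18); take (20,21); take (21,23); take (23,26); skip (25,28).
Selected: (0,2) (7,8) (10,11) (12,16) (17,18) (20,21) (21,23) (23,26)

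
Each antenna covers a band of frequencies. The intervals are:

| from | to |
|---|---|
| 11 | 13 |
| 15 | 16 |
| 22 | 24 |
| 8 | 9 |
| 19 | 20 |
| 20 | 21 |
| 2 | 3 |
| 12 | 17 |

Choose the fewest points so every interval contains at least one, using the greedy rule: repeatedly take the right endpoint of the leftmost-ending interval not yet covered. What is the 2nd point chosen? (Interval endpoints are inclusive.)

Sort by right endpoint; whenever an interval is uncovered, place a point at its right end.
By right end: [2,3]  [8,9]  [11,13]  [15,16]  [12,17]  [19,20]  [20,21]  [22,24]
[2,3] uncovered → point at 3; [8,9] uncovered → point at 9; [11,13] uncovered → point at 13; [15,16] uncovered → point at 16; [19,20] uncovered → point at 20; [22,24] uncovered → point at 24.
Points: 3, 9, 13, 16, 20, 24 (6 total).

9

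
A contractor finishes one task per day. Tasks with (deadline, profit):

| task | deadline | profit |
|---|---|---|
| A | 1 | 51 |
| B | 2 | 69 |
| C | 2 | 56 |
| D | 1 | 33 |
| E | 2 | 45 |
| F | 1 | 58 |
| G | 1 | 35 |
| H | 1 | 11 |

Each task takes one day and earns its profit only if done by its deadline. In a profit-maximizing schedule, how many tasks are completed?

2

By profit: B(d2,69), F(d1,58), C(d2,56), A(d1,51), E(d2,45), G(d1,35), D(d1,33), H(d1,11)
B→slot 2; F→slot 1; C skipped; A skipped; E skipped; G skipped; D skipped; H skipped.
2 of 8 scheduled.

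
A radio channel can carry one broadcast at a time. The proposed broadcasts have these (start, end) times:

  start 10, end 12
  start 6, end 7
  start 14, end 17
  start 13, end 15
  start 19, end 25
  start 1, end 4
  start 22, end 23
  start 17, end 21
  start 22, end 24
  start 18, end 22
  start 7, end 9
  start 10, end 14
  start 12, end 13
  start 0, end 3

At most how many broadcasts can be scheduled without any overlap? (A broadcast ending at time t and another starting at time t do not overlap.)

8

Sort by end time and greedily take each interval whose start is ≥ the last chosen end.
By end time: (0,3), (1,4), (6,7), (7,9), (10,12), (12,13), (10,14), (13,15), (14,17), (17,21), (18,22), (22,23), (22,24), (19,25).
Pick (0,3); next start ≥ 3 → (6,7); next start ≥ 7 → (7,9); next start ≥ 9 → (10,12); next start ≥ 12 → (12,13); next start ≥ 13 → (13,15); next start ≥ 15 → (17,21); next start ≥ 21 → (22,23).
Selected 8 broadcasts.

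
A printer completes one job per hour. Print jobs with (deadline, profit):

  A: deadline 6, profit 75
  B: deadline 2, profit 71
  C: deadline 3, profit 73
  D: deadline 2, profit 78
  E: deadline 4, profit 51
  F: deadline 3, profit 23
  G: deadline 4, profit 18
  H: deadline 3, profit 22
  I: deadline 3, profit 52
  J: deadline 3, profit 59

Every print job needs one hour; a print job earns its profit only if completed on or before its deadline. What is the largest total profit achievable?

Take jobs in profit order; each goes to the latest open slot no later than its deadline.
By profit: D(d2,78), A(d6,75), C(d3,73), B(d2,71), J(d3,59), I(d3,52), E(d4,51), F(d3,23), H(d3,22), G(d4,18)
D→slot 2; A→slot 6; C→slot 3; B→slot 1; J skipped; I skipped; E→slot 4; F skipped; H skipped; G skipped.
Profit = 71 + 78 + 73 + 51 + 75 = 348

348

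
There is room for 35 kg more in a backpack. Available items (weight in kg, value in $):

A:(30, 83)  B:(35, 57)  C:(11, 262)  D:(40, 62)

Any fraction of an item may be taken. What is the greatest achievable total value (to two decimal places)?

328.40

Sort by value per unit weight and fill in that order.
Order: C (262/11=23.82) > A (83/30=2.77) > B (57/35=1.63) > D (62/40=1.55)
Fill: take C (11 @ 262) → take 24/30 of A → 66.40; 35/35 used.
Total value = 328.40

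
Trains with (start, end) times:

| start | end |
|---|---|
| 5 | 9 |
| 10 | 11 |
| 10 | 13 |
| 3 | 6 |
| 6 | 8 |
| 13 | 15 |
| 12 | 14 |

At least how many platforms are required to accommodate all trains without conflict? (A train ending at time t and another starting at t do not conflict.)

Events (time:±→running): 3:+→1 5:+→2 … peak 2.

2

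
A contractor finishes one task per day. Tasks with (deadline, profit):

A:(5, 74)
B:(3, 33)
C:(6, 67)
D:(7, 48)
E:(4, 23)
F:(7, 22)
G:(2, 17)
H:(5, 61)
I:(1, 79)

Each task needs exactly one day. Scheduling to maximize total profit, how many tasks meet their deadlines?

7

Take jobs in profit order; each goes to the latest open slot no later than its deadline.
Profit order: I=79 A=74 C=67 H=61 D=48 B=33 E=23 F=22 G=17
Assign: I→slot 1, A→slot 5, C→slot 6, H→slot 4, D→slot 7, B→slot 3, E→slot 2, F skipped, G skipped.
Slots: [1:I] [2:E] [3:B] [4:H] [5:A] [6:C] [7:D]
7 of 9 scheduled.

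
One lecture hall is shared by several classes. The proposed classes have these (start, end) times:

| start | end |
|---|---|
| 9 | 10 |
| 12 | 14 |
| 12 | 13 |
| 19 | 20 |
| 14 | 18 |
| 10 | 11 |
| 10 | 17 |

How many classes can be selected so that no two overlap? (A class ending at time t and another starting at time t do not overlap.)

By end time: (9,10), (10,11), (12,13), (12,14), (10,17), (14,18), (19,20).
Pick (9,10); next start ≥ 10 → (10,11); next start ≥ 11 → (12,13); next start ≥ 13 → (14,18); next start ≥ 18 → (19,20).
Selected 5 classes.

5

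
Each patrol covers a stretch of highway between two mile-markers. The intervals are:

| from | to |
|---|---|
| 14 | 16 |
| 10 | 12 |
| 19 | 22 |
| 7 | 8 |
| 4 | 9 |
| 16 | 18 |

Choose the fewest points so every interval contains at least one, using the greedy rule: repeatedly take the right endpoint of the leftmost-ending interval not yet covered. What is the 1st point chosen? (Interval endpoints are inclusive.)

Sort by right endpoint; whenever an interval is uncovered, place a point at its right end.
By right end: [7,8]  [4,9]  [10,12]  [14,16]  [16,18]  [19,22]
[7,8] uncovered → point at 8; [10,12] uncovered → point at 12; [14,16] uncovered → point at 16; [19,22] uncovered → point at 22.
Points: 8, 12, 16, 22 (4 total).

8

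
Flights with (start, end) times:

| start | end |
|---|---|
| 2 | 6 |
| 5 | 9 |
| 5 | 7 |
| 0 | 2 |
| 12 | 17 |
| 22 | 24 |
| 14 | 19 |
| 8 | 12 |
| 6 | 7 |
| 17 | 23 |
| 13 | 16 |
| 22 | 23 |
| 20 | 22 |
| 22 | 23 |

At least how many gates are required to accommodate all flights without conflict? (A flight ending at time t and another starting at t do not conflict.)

4

Count concurrent intervals with a sweep; the peak is the room count.
Events (time:±→running): 0:+→1 2:-→0 2:+→1 5:+→2 5:+→3 6:-→2 6:+→3 7:-→2 7:-→1 8:+→2 9:-→1 12:-→0 12:+→1 13:+→2 14:+→3 16:-→2 17:-→1 17:+→2 19:-→1 20:+→2 22:-→1 22:+→2 22:+→3 22:+→4 … peak 4.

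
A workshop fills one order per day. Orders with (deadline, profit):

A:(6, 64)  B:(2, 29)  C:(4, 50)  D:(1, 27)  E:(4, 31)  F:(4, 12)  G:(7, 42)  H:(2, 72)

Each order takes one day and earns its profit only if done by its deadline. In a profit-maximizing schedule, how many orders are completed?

Sort by profit descending; place each in the latest free slot ≤ its deadline.
By profit: H(d2,72), A(d6,64), C(d4,50), G(d7,42), E(d4,31), B(d2,29), D(d1,27), F(d4,12)
H→slot 2; A→slot 6; C→slot 4; G→slot 7; E→slot 3; B→slot 1; D skipped; F skipped.
6 of 8 scheduled.

6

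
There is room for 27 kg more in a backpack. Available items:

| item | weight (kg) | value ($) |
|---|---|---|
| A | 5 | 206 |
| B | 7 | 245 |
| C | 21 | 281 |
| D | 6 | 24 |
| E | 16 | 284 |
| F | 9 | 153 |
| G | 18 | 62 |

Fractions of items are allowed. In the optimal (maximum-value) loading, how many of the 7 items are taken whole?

Order: A (206/5=41.20) > B (245/7=35.00) > E (284/16=17.75) > F (153/9=17.00) > C (281/21=13.38) > D (24/6=4.00) > G (62/18=3.44)
Fill: take A (5 @ 206) → take B (7 @ 245) → take 15/16 of E → 266.25; 27/27 used.
2 item(s) taken whole; one partial (take 15/16 of E).

2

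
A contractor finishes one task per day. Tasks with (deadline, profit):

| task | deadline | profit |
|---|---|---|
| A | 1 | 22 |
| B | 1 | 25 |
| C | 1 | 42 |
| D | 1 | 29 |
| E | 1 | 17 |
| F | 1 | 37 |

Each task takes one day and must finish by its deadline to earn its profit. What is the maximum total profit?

Take jobs in profit order; each goes to the latest open slot no later than its deadline.
Profit order: C=42 F=37 D=29 B=25 A=22 E=17
Assign: C→slot 1, F skipped, D skipped, B skipped, A skipped, E skipped.
Slots: [1:C]
Profit = 42 = 42

42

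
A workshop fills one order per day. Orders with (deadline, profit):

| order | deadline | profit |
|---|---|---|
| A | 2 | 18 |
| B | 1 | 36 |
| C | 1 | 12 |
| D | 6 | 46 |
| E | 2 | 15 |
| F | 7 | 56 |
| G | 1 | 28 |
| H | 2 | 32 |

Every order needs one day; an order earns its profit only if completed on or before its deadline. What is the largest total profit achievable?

By profit: F(d7,56), D(d6,46), B(d1,36), H(d2,32), G(d1,28), A(d2,18), E(d2,15), C(d1,12)
F→slot 7; D→slot 6; B→slot 1; H→slot 2; G skipped; A skipped; E skipped; C skipped.
Profit = 36 + 32 + 46 + 56 = 170

170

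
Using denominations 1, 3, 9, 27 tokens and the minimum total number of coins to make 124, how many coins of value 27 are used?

4

124 = 4×27 + 1×9 + 2×3 + 1×1
Count of 27: 4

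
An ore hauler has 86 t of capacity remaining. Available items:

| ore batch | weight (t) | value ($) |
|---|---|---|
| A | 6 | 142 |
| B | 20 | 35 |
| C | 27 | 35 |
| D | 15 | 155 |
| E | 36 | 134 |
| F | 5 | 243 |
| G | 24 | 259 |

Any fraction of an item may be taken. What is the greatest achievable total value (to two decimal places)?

933.00

Sort by value per unit weight and fill in that order.
Order: F (243/5=48.60) > A (142/6=23.67) > G (259/24=10.79) > D (155/15=10.33) > E (134/36=3.72) > B (35/20=1.75) > C (35/27=1.30)
Fill: take F (5 @ 243) → take A (6 @ 142) → take G (24 @ 259) → take D (15 @ 155) → take E (36 @ 134); 86/86 used.
Total value = 933.00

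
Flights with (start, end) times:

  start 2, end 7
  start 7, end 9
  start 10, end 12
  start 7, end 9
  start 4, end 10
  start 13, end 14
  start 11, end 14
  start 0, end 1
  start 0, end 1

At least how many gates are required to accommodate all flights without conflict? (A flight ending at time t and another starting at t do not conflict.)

Events (time:±→running): 0:+→1 0:+→2 1:-→1 1:-→0 2:+→1 4:+→2 7:-→1 7:+→2 7:+→3 … peak 3.

3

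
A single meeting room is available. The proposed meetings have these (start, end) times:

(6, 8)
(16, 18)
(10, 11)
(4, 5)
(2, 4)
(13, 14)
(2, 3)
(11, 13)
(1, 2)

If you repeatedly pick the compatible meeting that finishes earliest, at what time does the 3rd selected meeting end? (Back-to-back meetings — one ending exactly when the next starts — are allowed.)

5

By end time: (1,2), (2,3), (2,4), (4,5), (6,8), (10,11), (11,13), (13,14), (16,18).
Pick (1,2); next start ≥ 2 → (2,3); next start ≥ 3 → (4,5); next start ≥ 5 → (6,8); next start ≥ 8 → (10,11); next start ≥ 11 → (11,13); next start ≥ 13 → (13,14); next start ≥ 14 → (16,18).
Selected: (1,2) (2,3) (4,5) (6,8) (10,11) (11,13) (13,14) (16,18)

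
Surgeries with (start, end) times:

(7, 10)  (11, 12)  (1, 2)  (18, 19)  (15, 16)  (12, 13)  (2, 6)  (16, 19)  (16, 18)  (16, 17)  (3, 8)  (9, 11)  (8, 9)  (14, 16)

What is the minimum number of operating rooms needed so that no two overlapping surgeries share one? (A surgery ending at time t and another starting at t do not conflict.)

3

starts: [1, 2, 3, 7, 8, 9, 11, 12, 14, 15, 16, 16, 16, 18]
ends:   [2, 6, 8, 9, 10, 11, 12, 13, 16, 16, 17, 18, 19, 19]
s1→1 e2→0 s2→1 s3→2 e6→1 s7→2 e8→1 s8→2 e9→1 s9→2 e10→1 e11→0 s11→1 e12→0 s12→1 e13→0 s14→1 s15→2 e16→1 e16→0 s16→1 s16→2 s16→3  — peak 3.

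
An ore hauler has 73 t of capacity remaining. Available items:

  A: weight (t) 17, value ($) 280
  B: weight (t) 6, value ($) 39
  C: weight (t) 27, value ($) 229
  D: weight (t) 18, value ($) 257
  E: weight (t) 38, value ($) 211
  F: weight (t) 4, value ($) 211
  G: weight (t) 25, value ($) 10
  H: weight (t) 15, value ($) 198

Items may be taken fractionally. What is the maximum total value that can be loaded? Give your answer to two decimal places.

Ratios (sorted): F 52.75, A 16.47, D 14.28, H 13.20, C 8.48, B 6.50, E 5.55, G 0.40
take F (4 @ 211); take A (17 @ 280); take D (18 @ 257); take H (15 @ 198); take 19/27 of C → 161.15. Capacity used 73/73.
Total value = 1107.15

1107.15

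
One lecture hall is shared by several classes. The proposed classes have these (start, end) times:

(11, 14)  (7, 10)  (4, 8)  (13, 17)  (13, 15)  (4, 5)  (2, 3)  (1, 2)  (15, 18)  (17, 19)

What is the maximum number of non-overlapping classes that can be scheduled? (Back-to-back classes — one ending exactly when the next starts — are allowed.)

Sorted by end: (1,2)  (2,3)  (4,5)  (4,8)  (7,10)  (11,14)  (13,15)  (13,17)  (15,18)  (17,19)
take (1,2); take (2,3); take (4,5); take (7,10); take (11,14); take (15,18).
Selected 6 classes.

6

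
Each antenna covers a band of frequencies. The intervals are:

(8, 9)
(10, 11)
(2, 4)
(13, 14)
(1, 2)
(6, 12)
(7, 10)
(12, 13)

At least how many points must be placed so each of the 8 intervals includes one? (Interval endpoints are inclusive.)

Sort by right endpoint; whenever an interval is uncovered, place a point at its right end.
Sorted: [1,2] [2,4] [8,9] [7,10] [10,11] [6,12] [12,13] [13,14]
{[1,2],[2,4]} hit by 2; {[8,9],[7,10]} hit by 9; {[10,11],[6,12]} hit by 11; {[12,13],[13,14]} hit by 13.
Points: 2, 9, 11, 13 (4 total).

4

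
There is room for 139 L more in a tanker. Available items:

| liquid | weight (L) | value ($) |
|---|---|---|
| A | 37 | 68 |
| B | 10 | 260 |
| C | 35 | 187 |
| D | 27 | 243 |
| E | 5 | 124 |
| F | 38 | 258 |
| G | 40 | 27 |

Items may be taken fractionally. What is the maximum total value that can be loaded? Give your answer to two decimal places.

Ratios (sorted): B 26.00, E 24.80, D 9.00, F 6.79, C 5.34, A 1.84, G 0.68
take B (10 @ 260); take E (5 @ 124); take D (27 @ 243); take F (38 @ 258); take C (35 @ 187); take 24/37 of A → 44.11. Capacity used 139/139.
Total value = 1116.11

1116.11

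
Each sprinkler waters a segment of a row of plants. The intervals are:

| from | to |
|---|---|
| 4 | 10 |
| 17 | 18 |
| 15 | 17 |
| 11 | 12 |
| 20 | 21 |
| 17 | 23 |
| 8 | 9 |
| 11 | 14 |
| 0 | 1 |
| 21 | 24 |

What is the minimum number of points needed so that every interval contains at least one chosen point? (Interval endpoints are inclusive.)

Sort by right endpoint; whenever an interval is uncovered, place a point at its right end.
Sorted: [0,1] [8,9] [4,10] [11,12] [11,14] [15,17] [17,18] [20,21] [17,23] [21,24]
{[0,1]} hit by 1; {[8,9],[4,10]} hit by 9; {[11,12],[11,14]} hit by 12; {[15,17],[17,18]} hit by 17; {[20,21],[17,23],[21,24]} hit by 21.
Points: 1, 9, 12, 17, 21 (5 total).

5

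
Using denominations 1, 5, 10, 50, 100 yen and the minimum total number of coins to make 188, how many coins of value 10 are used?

3

Greedy: take as many of the largest coin as possible, then repeat with the remainder.
188 = 1×100 + 1×50 + 3×10 + 1×5 + 3×1
Count of 10: 3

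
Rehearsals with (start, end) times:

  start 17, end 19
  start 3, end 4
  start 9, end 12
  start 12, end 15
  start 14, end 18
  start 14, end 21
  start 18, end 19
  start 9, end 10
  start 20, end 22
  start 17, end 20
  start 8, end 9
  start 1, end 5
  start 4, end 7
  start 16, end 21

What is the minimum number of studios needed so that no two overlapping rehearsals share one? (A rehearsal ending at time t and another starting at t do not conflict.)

The answer is the maximum number of intervals overlapping at any instant.
starts: [1, 3, 4, 8, 9, 9, 12, 14, 14, 16, 17, 17, 18, 20]
ends:   [4, 5, 7, 9, 10, 12, 15, 18, 19, 19, 20, 21, 21, 22]
s1→1 s3→2 e4→1 s4→2 e5→1 e7→0 s8→1 e9→0 s9→1 s9→2 e10→1 e12→0 s12→1 s14→2 s14→3 e15→2 s16→3 s17→4 s17→5  — peak 5.

5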